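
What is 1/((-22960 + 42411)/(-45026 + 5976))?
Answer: -39050/19451 ≈ -2.0076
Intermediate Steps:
1/((-22960 + 42411)/(-45026 + 5976)) = 1/(19451/(-39050)) = 1/(19451*(-1/39050)) = 1/(-19451/39050) = -39050/19451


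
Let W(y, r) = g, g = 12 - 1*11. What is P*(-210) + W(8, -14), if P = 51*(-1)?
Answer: 10711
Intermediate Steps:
g = 1 (g = 12 - 11 = 1)
W(y, r) = 1
P = -51
P*(-210) + W(8, -14) = -51*(-210) + 1 = 10710 + 1 = 10711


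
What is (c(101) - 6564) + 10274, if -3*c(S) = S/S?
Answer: 11129/3 ≈ 3709.7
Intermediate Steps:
c(S) = -⅓ (c(S) = -S/(3*S) = -⅓*1 = -⅓)
(c(101) - 6564) + 10274 = (-⅓ - 6564) + 10274 = -19693/3 + 10274 = 11129/3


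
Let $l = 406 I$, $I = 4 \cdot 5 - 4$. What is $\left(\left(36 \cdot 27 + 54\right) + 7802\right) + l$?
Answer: $15324$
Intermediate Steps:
$I = 16$ ($I = 20 - 4 = 16$)
$l = 6496$ ($l = 406 \cdot 16 = 6496$)
$\left(\left(36 \cdot 27 + 54\right) + 7802\right) + l = \left(\left(36 \cdot 27 + 54\right) + 7802\right) + 6496 = \left(\left(972 + 54\right) + 7802\right) + 6496 = \left(1026 + 7802\right) + 6496 = 8828 + 6496 = 15324$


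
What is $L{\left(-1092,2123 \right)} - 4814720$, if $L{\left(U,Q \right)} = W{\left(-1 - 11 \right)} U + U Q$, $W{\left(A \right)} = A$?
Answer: $-7119932$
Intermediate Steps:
$L{\left(U,Q \right)} = - 12 U + Q U$ ($L{\left(U,Q \right)} = \left(-1 - 11\right) U + U Q = \left(-1 - 11\right) U + Q U = - 12 U + Q U$)
$L{\left(-1092,2123 \right)} - 4814720 = - 1092 \left(-12 + 2123\right) - 4814720 = \left(-1092\right) 2111 - 4814720 = -2305212 - 4814720 = -7119932$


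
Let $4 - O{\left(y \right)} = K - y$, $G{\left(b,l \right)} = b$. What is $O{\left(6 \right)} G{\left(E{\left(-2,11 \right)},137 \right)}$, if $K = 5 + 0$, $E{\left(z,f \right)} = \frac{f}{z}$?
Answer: $- \frac{55}{2} \approx -27.5$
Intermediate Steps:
$K = 5$
$O{\left(y \right)} = -1 + y$ ($O{\left(y \right)} = 4 - \left(5 - y\right) = 4 + \left(-5 + y\right) = -1 + y$)
$O{\left(6 \right)} G{\left(E{\left(-2,11 \right)},137 \right)} = \left(-1 + 6\right) \frac{11}{-2} = 5 \cdot 11 \left(- \frac{1}{2}\right) = 5 \left(- \frac{11}{2}\right) = - \frac{55}{2}$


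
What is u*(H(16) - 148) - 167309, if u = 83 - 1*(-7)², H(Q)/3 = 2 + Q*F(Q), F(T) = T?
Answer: -146025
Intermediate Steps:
H(Q) = 6 + 3*Q² (H(Q) = 3*(2 + Q*Q) = 3*(2 + Q²) = 6 + 3*Q²)
u = 34 (u = 83 - 1*49 = 83 - 49 = 34)
u*(H(16) - 148) - 167309 = 34*((6 + 3*16²) - 148) - 167309 = 34*((6 + 3*256) - 148) - 167309 = 34*((6 + 768) - 148) - 167309 = 34*(774 - 148) - 167309 = 34*626 - 167309 = 21284 - 167309 = -146025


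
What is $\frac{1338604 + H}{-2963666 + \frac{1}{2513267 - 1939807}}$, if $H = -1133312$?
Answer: $- \frac{117726750320}{1699543904359} \approx -0.06927$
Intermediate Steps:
$\frac{1338604 + H}{-2963666 + \frac{1}{2513267 - 1939807}} = \frac{1338604 - 1133312}{-2963666 + \frac{1}{2513267 - 1939807}} = \frac{205292}{-2963666 + \frac{1}{573460}} = \frac{205292}{- \frac{1699543904359}{573460}} = 205292 \left(- \frac{573460}{1699543904359}\right) = - \frac{117726750320}{1699543904359}$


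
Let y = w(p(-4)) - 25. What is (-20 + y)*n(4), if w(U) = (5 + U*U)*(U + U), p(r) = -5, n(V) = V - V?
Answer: 0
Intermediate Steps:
n(V) = 0
w(U) = 2*U*(5 + U²) (w(U) = (5 + U²)*(2*U) = 2*U*(5 + U²))
y = -325 (y = 2*(-5)*(5 + (-5)²) - 25 = 2*(-5)*(5 + 25) - 25 = 2*(-5)*30 - 25 = -300 - 25 = -325)
(-20 + y)*n(4) = (-20 - 325)*0 = -345*0 = 0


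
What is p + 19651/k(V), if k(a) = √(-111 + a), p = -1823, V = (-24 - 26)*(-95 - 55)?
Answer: -1823 + 19651*√821/2463 ≈ -1594.4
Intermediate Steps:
V = 7500 (V = -50*(-150) = 7500)
p + 19651/k(V) = -1823 + 19651/(√(-111 + 7500)) = -1823 + 19651/(√7389) = -1823 + 19651/((3*√821)) = -1823 + 19651*(√821/2463) = -1823 + 19651*√821/2463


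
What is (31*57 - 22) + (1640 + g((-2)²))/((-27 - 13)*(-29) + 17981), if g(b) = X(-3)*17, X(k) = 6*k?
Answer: 33402379/19141 ≈ 1745.1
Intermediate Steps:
g(b) = -306 (g(b) = (6*(-3))*17 = -18*17 = -306)
(31*57 - 22) + (1640 + g((-2)²))/((-27 - 13)*(-29) + 17981) = (31*57 - 22) + (1640 - 306)/((-27 - 13)*(-29) + 17981) = (1767 - 22) + 1334/(-40*(-29) + 17981) = 1745 + 1334/(1160 + 17981) = 1745 + 1334/19141 = 33402379/19141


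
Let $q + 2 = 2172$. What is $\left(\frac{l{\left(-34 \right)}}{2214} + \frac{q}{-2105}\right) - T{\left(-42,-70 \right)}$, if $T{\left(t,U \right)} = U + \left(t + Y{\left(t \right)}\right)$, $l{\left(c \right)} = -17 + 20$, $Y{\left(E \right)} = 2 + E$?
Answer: $\frac{46906225}{310698} \approx 150.97$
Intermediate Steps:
$q = 2170$ ($q = -2 + 2172 = 2170$)
$l{\left(c \right)} = 3$
$T{\left(t,U \right)} = 2 + U + 2 t$ ($T{\left(t,U \right)} = U + \left(t + \left(2 + t\right)\right) = U + \left(2 + 2 t\right) = 2 + U + 2 t$)
$\left(\frac{l{\left(-34 \right)}}{2214} + \frac{q}{-2105}\right) - T{\left(-42,-70 \right)} = \left(\frac{3}{2214} + \frac{2170}{-2105}\right) - \left(2 - 70 + 2 \left(-42\right)\right) = \left(3 \cdot \frac{1}{2214} + 2170 \left(- \frac{1}{2105}\right)\right) - \left(2 - 70 - 84\right) = \left(\frac{1}{738} - \frac{434}{421}\right) - -152 = - \frac{319871}{310698} + 152 = \frac{46906225}{310698}$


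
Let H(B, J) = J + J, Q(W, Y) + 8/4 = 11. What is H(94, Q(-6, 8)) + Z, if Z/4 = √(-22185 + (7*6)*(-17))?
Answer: 18 + 4*I*√22899 ≈ 18.0 + 605.3*I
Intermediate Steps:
Q(W, Y) = 9 (Q(W, Y) = -2 + 11 = 9)
H(B, J) = 2*J
Z = 4*I*√22899 (Z = 4*√(-22185 + (7*6)*(-17)) = 4*√(-22185 + 42*(-17)) = 4*√(-22185 - 714) = 4*√(-22899) = 4*(I*√22899) = 4*I*√22899 ≈ 605.3*I)
H(94, Q(-6, 8)) + Z = 2*9 + 4*I*√22899 = 18 + 4*I*√22899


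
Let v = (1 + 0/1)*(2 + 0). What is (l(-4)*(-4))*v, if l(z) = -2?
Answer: 16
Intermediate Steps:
v = 2 (v = (1 + 0*1)*2 = (1 + 0)*2 = 1*2 = 2)
(l(-4)*(-4))*v = -2*(-4)*2 = 8*2 = 16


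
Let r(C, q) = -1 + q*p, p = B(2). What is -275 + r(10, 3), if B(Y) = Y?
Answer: -270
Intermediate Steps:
p = 2
r(C, q) = -1 + 2*q (r(C, q) = -1 + q*2 = -1 + 2*q)
-275 + r(10, 3) = -275 + (-1 + 2*3) = -275 + (-1 + 6) = -275 + 5 = -270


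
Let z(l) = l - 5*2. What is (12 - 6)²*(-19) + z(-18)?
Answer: -712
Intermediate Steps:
z(l) = -10 + l (z(l) = l - 10 = -10 + l)
(12 - 6)²*(-19) + z(-18) = (12 - 6)²*(-19) + (-10 - 18) = 6²*(-19) - 28 = 36*(-19) - 28 = -684 - 28 = -712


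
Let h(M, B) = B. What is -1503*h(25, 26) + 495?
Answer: -38583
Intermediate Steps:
-1503*h(25, 26) + 495 = -1503*26 + 495 = -39078 + 495 = -38583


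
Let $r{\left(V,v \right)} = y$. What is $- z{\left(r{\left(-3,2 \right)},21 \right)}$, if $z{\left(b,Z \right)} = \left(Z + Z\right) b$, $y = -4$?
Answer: $168$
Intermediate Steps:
$r{\left(V,v \right)} = -4$
$z{\left(b,Z \right)} = 2 Z b$
$- z{\left(r{\left(-3,2 \right)},21 \right)} = - 2 \cdot 21 \left(-4\right) = \left(-1\right) \left(-168\right) = 168$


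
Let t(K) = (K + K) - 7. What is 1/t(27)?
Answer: 1/47 ≈ 0.021277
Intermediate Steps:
t(K) = -7 + 2*K (t(K) = 2*K - 7 = -7 + 2*K)
1/t(27) = 1/(-7 + 2*27) = 1/(-7 + 54) = 1/47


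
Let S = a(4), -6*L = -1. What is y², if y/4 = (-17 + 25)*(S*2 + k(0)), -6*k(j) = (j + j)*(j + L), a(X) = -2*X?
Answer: 262144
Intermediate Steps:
L = ⅙ (L = -⅙*(-1) = ⅙ ≈ 0.16667)
k(j) = -j*(⅙ + j)/3 (k(j) = -(j + j)*(j + ⅙)/6 = -2*j*(⅙ + j)/6 = -j*(⅙ + j)/3)
S = -8 (S = -2*4 = -8)
y = -512 (y = 4*((-17 + 25)*(-8*2 - 1/18*0*(1 + 6*0))) = 4*(8*(-16 - 1/18*0*(1 + 0))) = 4*(8*(-16 - 1/18*0*1)) = 4*(8*(-16 + 0)) = 4*(8*(-16)) = 4*(-128) = -512)
y² = (-512)² = 262144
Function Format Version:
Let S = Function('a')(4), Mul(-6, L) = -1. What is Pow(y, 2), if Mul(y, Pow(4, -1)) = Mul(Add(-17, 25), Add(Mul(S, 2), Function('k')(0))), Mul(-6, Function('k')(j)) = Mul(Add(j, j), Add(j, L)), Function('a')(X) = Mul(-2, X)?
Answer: 262144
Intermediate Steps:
L = Rational(1, 6) (L = Mul(Rational(-1, 6), -1) = Rational(1, 6) ≈ 0.16667)
Function('k')(j) = Mul(Rational(-1, 3), j, Add(Rational(1, 6), j)) (Function('k')(j) = Mul(Rational(-1, 6), Mul(Add(j, j), Add(j, Rational(1, 6)))) = Mul(Rational(-1, 6), Mul(Mul(2, j), Add(Rational(1, 6), j))) = Mul(Rational(-1, 6), Mul(2, j, Add(Rational(1, 6), j))) = Mul(Rational(-1, 3), j, Add(Rational(1, 6), j)))
S = -8 (S = Mul(-2, 4) = -8)
y = -512 (y = Mul(4, Mul(Add(-17, 25), Add(Mul(-8, 2), Mul(Rational(-1, 18), 0, Add(1, Mul(6, 0)))))) = Mul(4, Mul(8, Add(-16, Mul(Rational(-1, 18), 0, Add(1, 0))))) = Mul(4, Mul(8, Add(-16, Mul(Rational(-1, 18), 0, 1)))) = Mul(4, Mul(8, Add(-16, 0))) = Mul(4, Mul(8, -16)) = Mul(4, -128) = -512)
Pow(y, 2) = Pow(-512, 2) = 262144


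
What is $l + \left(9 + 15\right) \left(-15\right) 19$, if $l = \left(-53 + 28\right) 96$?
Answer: $-9240$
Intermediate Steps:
$l = -2400$ ($l = \left(-25\right) 96 = -2400$)
$l + \left(9 + 15\right) \left(-15\right) 19 = -2400 + \left(9 + 15\right) \left(-15\right) 19 = -2400 + 24 \left(-15\right) 19 = -2400 - 6840 = -9240$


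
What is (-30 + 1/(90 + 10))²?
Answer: 8994001/10000 ≈ 899.40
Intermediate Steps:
(-30 + 1/(90 + 10))² = (-30 + 1/100)² = (-2999/100)² = 8994001/10000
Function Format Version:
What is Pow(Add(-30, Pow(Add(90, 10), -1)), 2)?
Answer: Rational(8994001, 10000) ≈ 899.40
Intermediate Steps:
Pow(Add(-30, Pow(Add(90, 10), -1)), 2) = Pow(Add(-30, Pow(100, -1)), 2) = Pow(Add(-30, Rational(1, 100)), 2) = Pow(Rational(-2999, 100), 2) = Rational(8994001, 10000)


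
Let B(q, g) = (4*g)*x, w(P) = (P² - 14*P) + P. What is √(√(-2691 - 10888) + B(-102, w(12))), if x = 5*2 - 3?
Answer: √(-336 + I*√13579) ≈ 3.1331 + 18.596*I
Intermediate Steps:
w(P) = P² - 13*P
x = 7 (x = 10 - 3 = 7)
B(q, g) = 28*g (B(q, g) = (4*g)*7 = 28*g)
√(√(-2691 - 10888) + B(-102, w(12))) = √(√(-2691 - 10888) + 28*(12*(-13 + 12))) = √(√(-13579) + 28*(12*(-1))) = √(I*√13579 + 28*(-12)) = √(I*√13579 - 336) = √(-336 + I*√13579)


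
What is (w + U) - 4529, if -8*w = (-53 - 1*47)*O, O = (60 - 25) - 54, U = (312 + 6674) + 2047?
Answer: 8533/2 ≈ 4266.5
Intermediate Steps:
U = 9033 (U = 6986 + 2047 = 9033)
O = -19 (O = 35 - 54 = -19)
w = -475/2 (w = -(-53 - 1*47)*(-19)/8 = -(-53 - 47)*(-19)/8 = -(-25)*(-19)/2 = -⅛*1900 = -475/2 ≈ -237.50)
(w + U) - 4529 = (-475/2 + 9033) - 4529 = 17591/2 - 4529 = 8533/2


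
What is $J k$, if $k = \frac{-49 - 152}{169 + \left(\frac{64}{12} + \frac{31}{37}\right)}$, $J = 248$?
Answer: $- \frac{1383282}{4861} \approx -284.57$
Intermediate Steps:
$k = - \frac{22311}{19444}$ ($k = - \frac{201}{169 + \left(64 \cdot \frac{1}{12} + 31 \cdot \frac{1}{37}\right)} = - \frac{201}{169 + \left(\frac{16}{3} + \frac{31}{37}\right)} = - \frac{201}{169 + \frac{685}{111}} = - \frac{201}{\frac{19444}{111}} = \left(-201\right) \frac{111}{19444} = - \frac{22311}{19444} \approx -1.1474$)
$J k = 248 \left(- \frac{22311}{19444}\right) = - \frac{1383282}{4861}$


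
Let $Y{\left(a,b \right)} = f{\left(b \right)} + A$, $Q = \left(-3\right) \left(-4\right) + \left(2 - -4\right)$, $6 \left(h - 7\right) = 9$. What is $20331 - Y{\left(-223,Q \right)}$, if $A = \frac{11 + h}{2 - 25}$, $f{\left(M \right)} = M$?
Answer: $\frac{934437}{46} \approx 20314.0$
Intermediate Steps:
$h = \frac{17}{2}$ ($h = 7 + \frac{1}{6} \cdot 9 = 7 + \frac{3}{2} = \frac{17}{2} \approx 8.5$)
$Q = 18$ ($Q = 12 + \left(2 + 4\right) = 12 + 6 = 18$)
$A = - \frac{39}{46}$ ($A = \frac{11 + \frac{17}{2}}{2 - 25} = \frac{39}{2 \left(-23\right)} = \frac{39}{2} \left(- \frac{1}{23}\right) = - \frac{39}{46} \approx -0.84783$)
$Y{\left(a,b \right)} = - \frac{39}{46} + b$ ($Y{\left(a,b \right)} = b - \frac{39}{46} = - \frac{39}{46} + b$)
$20331 - Y{\left(-223,Q \right)} = 20331 - \left(- \frac{39}{46} + 18\right) = 20331 - \frac{789}{46} = \frac{934437}{46}$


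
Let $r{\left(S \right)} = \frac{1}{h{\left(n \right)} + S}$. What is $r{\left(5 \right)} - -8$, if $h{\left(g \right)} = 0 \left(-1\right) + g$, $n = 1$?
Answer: $\frac{49}{6} \approx 8.1667$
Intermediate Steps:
$h{\left(g \right)} = g$ ($h{\left(g \right)} = 0 + g = g$)
$r{\left(S \right)} = \frac{1}{1 + S}$
$r{\left(5 \right)} - -8 = \frac{1}{1 + 5} - -8 = \frac{1}{6} + 8 = \frac{49}{6}$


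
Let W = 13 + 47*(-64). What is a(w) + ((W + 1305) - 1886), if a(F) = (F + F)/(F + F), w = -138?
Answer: -3575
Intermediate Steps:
a(F) = 1 (a(F) = (2*F)/((2*F)) = (2*F)*(1/(2*F)) = 1)
W = -2995 (W = 13 - 3008 = -2995)
a(w) + ((W + 1305) - 1886) = 1 + ((-2995 + 1305) - 1886) = 1 + (-1690 - 1886) = 1 - 3576 = -3575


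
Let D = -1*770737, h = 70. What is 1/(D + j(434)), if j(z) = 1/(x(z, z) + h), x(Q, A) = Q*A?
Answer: -188426/145226889961 ≈ -1.2975e-6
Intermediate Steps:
x(Q, A) = A*Q
j(z) = 1/(70 + z**2) (j(z) = 1/(z*z + 70) = 1/(z**2 + 70) = 1/(70 + z**2))
D = -770737
1/(D + j(434)) = 1/(-770737 + 1/(70 + 434**2)) = 1/(-770737 + 1/(70 + 188356)) = 1/(-770737 + 1/188426) = 1/(-145226889961/188426) = -188426/145226889961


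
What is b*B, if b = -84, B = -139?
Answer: 11676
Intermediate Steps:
b*B = -84*(-139) = 11676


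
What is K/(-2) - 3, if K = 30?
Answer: -18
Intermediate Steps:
K/(-2) - 3 = 30/(-2) - 3 = -1/2*30 - 3 = -15 - 3 = -18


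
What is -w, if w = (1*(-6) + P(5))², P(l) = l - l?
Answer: -36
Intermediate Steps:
P(l) = 0
w = 36 (w = (1*(-6) + 0)² = (-6 + 0)² = (-6)² = 36)
-w = -1*36 = -36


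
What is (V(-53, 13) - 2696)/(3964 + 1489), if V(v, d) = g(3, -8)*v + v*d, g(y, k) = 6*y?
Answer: -4339/5453 ≈ -0.79571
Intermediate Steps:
V(v, d) = 18*v + d*v (V(v, d) = (6*3)*v + v*d = 18*v + d*v)
(V(-53, 13) - 2696)/(3964 + 1489) = (-53*(18 + 13) - 2696)/(3964 + 1489) = (-53*31 - 2696)/5453 = (-1643 - 2696)*(1/5453) = -4339*1/5453 = -4339/5453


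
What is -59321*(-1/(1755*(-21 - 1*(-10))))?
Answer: -59321/19305 ≈ -3.0728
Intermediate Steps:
-59321*(-1/(1755*(-21 - 1*(-10)))) = -59321*(-1/(1755*(-21 + 10))) = -59321/(-45*(-11)*39) = -59321/(495*39) = -59321/19305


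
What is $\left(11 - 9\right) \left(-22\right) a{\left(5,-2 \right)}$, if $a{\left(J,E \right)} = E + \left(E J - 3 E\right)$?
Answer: $264$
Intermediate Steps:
$a{\left(J,E \right)} = - 2 E + E J$ ($a{\left(J,E \right)} = E + \left(- 3 E + E J\right) = - 2 E + E J$)
$\left(11 - 9\right) \left(-22\right) a{\left(5,-2 \right)} = \left(11 - 9\right) \left(-22\right) \left(- 2 \left(-2 + 5\right)\right) = 2 \left(-22\right) \left(\left(-2\right) 3\right) = \left(-44\right) \left(-6\right) = 264$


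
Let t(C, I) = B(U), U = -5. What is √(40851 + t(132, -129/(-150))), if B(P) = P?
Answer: √40846 ≈ 202.10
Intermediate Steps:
t(C, I) = -5
√(40851 + t(132, -129/(-150))) = √(40851 - 5) = √40846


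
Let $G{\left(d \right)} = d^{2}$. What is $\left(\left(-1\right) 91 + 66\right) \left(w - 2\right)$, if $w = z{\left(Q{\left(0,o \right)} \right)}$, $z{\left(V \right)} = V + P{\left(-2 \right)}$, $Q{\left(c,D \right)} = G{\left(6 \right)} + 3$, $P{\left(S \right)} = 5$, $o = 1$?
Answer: $-1050$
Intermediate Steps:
$Q{\left(c,D \right)} = 39$ ($Q{\left(c,D \right)} = 6^{2} + 3 = 36 + 3 = 39$)
$z{\left(V \right)} = 5 + V$ ($z{\left(V \right)} = V + 5 = 5 + V$)
$w = 44$ ($w = 5 + 39 = 44$)
$\left(\left(-1\right) 91 + 66\right) \left(w - 2\right) = \left(\left(-1\right) 91 + 66\right) \left(44 - 2\right) = \left(-91 + 66\right) 42 = \left(-25\right) 42 = -1050$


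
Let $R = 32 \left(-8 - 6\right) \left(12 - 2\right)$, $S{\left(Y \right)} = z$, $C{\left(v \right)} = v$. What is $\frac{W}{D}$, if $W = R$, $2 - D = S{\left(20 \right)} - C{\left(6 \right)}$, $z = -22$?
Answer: $- \frac{448}{3} \approx -149.33$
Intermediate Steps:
$S{\left(Y \right)} = -22$
$D = 30$ ($D = 2 - \left(-22 - 6\right) = 2 - -28 = 2 + 28 = 30$)
$R = -4480$ ($R = 32 \left(\left(-14\right) 10\right) = 32 \left(-140\right) = -4480$)
$W = -4480$
$\frac{W}{D} = - \frac{4480}{30} = \left(-4480\right) \frac{1}{30} = - \frac{448}{3}$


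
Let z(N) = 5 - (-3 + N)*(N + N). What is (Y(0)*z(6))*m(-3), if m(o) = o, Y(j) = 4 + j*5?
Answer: 372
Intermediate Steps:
Y(j) = 4 + 5*j
z(N) = 5 - 2*N*(-3 + N) (z(N) = 5 - (-3 + N)*2*N = 5 - 2*N*(-3 + N))
(Y(0)*z(6))*m(-3) = ((4 + 5*0)*(5 - 2*6**2 + 6*6))*(-3) = ((4 + 0)*(5 - 2*36 + 36))*(-3) = (4*(5 - 72 + 36))*(-3) = (4*(-31))*(-3) = -124*(-3) = 372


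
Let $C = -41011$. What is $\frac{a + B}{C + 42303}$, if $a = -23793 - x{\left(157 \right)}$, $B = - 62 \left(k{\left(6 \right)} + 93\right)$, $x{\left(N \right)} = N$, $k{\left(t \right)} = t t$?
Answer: $- \frac{7987}{323} \approx -24.728$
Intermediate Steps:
$k{\left(t \right)} = t^{2}$
$B = -7998$ ($B = - 62 \left(6^{2} + 93\right) = - 62 \left(36 + 93\right) = \left(-62\right) 129 = -7998$)
$a = -23950$ ($a = -23793 - 157 = -23950$)
$\frac{a + B}{C + 42303} = \frac{-23950 - 7998}{-41011 + 42303} = - \frac{31948}{1292} = \left(-31948\right) \frac{1}{1292} = - \frac{7987}{323}$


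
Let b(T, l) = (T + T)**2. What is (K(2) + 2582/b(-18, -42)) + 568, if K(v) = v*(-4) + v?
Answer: 365467/648 ≈ 563.99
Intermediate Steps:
K(v) = -3*v (K(v) = -4*v + v = -3*v)
b(T, l) = 4*T**2 (b(T, l) = (2*T)**2 = 4*T**2)
(K(2) + 2582/b(-18, -42)) + 568 = (-3*2 + 2582/((4*(-18)**2))) + 568 = (-6 + 2582/((4*324))) + 568 = (-6 + 2582/1296) + 568 = (-6 + 2582*(1/1296)) + 568 = (-6 + 1291/648) + 568 = -2597/648 + 568 = 365467/648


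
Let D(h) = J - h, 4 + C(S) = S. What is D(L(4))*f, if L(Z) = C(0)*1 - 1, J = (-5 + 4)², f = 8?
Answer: 48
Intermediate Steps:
C(S) = -4 + S
J = 1 (J = (-1)² = 1)
L(Z) = -5 (L(Z) = (-4 + 0)*1 - 1 = -4*1 - 1 = -4 - 1 = -5)
D(h) = 1 - h
D(L(4))*f = (1 - 1*(-5))*8 = (1 + 5)*8 = 6*8 = 48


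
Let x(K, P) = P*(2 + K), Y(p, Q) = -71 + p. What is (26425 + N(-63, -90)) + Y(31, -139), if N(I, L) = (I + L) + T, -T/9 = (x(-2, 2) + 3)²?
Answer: 26151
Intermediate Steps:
T = -81 (T = -9*(2*(2 - 2) + 3)² = -9*(2*0 + 3)² = -9*(0 + 3)² = -9*3² = -9*9 = -81)
N(I, L) = -81 + I + L (N(I, L) = (I + L) - 81 = -81 + I + L)
(26425 + N(-63, -90)) + Y(31, -139) = (26425 + (-81 - 63 - 90)) + (-71 + 31) = (26425 - 234) - 40 = 26191 - 40 = 26151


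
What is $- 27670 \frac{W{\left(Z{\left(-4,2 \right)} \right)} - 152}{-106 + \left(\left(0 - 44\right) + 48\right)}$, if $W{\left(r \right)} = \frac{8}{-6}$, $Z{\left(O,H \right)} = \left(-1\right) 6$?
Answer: $- \frac{6364100}{153} \approx -41595.0$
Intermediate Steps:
$Z{\left(O,H \right)} = -6$
$W{\left(r \right)} = - \frac{4}{3}$ ($W{\left(r \right)} = 8 \left(- \frac{1}{6}\right) = - \frac{4}{3}$)
$- 27670 \frac{W{\left(Z{\left(-4,2 \right)} \right)} - 152}{-106 + \left(\left(0 - 44\right) + 48\right)} = - 27670 \frac{- \frac{4}{3} - 152}{-106 + \left(\left(0 - 44\right) + 48\right)} = - 27670 \left(- \frac{460}{3 \left(-106 + \left(-44 + 48\right)\right)}\right) = - 27670 \left(- \frac{460}{3 \left(-106 + 4\right)}\right) = - 27670 \left(- \frac{460}{3 \left(-102\right)}\right) = - 27670 \left(\left(- \frac{460}{3}\right) \left(- \frac{1}{102}\right)\right) = \left(-27670\right) \frac{230}{153} = - \frac{6364100}{153}$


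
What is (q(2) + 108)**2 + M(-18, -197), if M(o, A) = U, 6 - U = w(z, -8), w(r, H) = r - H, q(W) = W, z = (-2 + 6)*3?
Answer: 12086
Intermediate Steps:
z = 12 (z = 4*3 = 12)
U = -14 (U = 6 - (12 - 1*(-8)) = 6 - (12 + 8) = 6 - 1*20 = 6 - 20 = -14)
M(o, A) = -14
(q(2) + 108)**2 + M(-18, -197) = (2 + 108)**2 - 14 = 110**2 - 14 = 12100 - 14 = 12086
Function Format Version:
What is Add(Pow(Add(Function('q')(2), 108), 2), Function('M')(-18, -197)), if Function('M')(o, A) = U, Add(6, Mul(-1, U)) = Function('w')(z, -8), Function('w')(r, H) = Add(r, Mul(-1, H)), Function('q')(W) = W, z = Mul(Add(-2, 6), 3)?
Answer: 12086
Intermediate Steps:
z = 12 (z = Mul(4, 3) = 12)
U = -14 (U = Add(6, Mul(-1, Add(12, Mul(-1, -8)))) = Add(6, Mul(-1, Add(12, 8))) = Add(6, Mul(-1, 20)) = Add(6, -20) = -14)
Function('M')(o, A) = -14
Add(Pow(Add(Function('q')(2), 108), 2), Function('M')(-18, -197)) = Add(Pow(Add(2, 108), 2), -14) = Add(Pow(110, 2), -14) = Add(12100, -14) = 12086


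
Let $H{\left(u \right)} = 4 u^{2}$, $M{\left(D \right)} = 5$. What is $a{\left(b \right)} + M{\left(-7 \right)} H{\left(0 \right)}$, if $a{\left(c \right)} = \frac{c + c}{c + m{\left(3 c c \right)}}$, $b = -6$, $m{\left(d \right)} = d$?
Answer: $- \frac{2}{17} \approx -0.11765$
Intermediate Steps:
$a{\left(c \right)} = \frac{2 c}{c + 3 c^{2}}$ ($a{\left(c \right)} = \frac{c + c}{c + 3 c c} = \frac{2 c}{c + 3 c^{2}}$)
$a{\left(b \right)} + M{\left(-7 \right)} H{\left(0 \right)} = \frac{2}{1 + 3 \left(-6\right)} + 5 \cdot 4 \cdot 0^{2} = \frac{2}{1 - 18} + 5 \cdot 4 \cdot 0 = \frac{2}{-17} + 5 \cdot 0 = 2 \left(- \frac{1}{17}\right) + 0 = - \frac{2}{17} + 0 = - \frac{2}{17}$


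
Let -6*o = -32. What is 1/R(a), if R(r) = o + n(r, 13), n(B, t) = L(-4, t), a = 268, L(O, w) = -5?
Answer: 3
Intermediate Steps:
n(B, t) = -5
o = 16/3 (o = -⅙*(-32) = 16/3 ≈ 5.3333)
R(r) = ⅓ (R(r) = 16/3 - 5 = ⅓)
1/R(a) = 1/(⅓) = 3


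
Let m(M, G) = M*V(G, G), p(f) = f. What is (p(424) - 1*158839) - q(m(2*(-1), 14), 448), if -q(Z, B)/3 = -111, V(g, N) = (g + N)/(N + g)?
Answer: -158748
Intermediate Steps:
V(g, N) = 1 (V(g, N) = (N + g)/(N + g) = 1)
m(M, G) = M (m(M, G) = M*1 = M)
q(Z, B) = 333 (q(Z, B) = -3*(-111) = 333)
(p(424) - 1*158839) - q(m(2*(-1), 14), 448) = (424 - 1*158839) - 1*333 = (424 - 158839) - 333 = -158415 - 333 = -158748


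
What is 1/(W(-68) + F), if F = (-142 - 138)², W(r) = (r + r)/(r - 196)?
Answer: 33/2587217 ≈ 1.2755e-5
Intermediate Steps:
W(r) = 2*r/(-196 + r) (W(r) = (2*r)/(-196 + r) = 2*r/(-196 + r))
F = 78400 (F = (-280)² = 78400)
1/(W(-68) + F) = 1/(2*(-68)/(-196 - 68) + 78400) = 1/(2*(-68)/(-264) + 78400) = 1/(2*(-68)*(-1/264) + 78400) = 1/(17/33 + 78400) = 1/(2587217/33) = 33/2587217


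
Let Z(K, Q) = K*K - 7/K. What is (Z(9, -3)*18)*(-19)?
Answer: -27436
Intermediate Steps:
Z(K, Q) = K² - 7/K
(Z(9, -3)*18)*(-19) = (((-7 + 9³)/9)*18)*(-19) = (((-7 + 729)/9)*18)*(-19) = (((⅑)*722)*18)*(-19) = ((722/9)*18)*(-19) = 1444*(-19) = -27436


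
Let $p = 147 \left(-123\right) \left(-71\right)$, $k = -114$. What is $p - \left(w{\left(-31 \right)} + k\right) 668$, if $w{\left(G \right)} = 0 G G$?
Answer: $1359903$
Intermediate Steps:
$w{\left(G \right)} = 0$ ($w{\left(G \right)} = 0 G = 0$)
$p = 1283751$ ($p = \left(-18081\right) \left(-71\right) = 1283751$)
$p - \left(w{\left(-31 \right)} + k\right) 668 = 1283751 - \left(0 - 114\right) 668 = 1283751 - \left(-114\right) 668 = 1283751 - -76152 = 1283751 + 76152 = 1359903$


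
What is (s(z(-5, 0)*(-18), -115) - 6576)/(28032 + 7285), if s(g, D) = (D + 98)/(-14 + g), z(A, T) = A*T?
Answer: -92047/494438 ≈ -0.18616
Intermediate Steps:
s(g, D) = (98 + D)/(-14 + g)
(s(z(-5, 0)*(-18), -115) - 6576)/(28032 + 7285) = ((98 - 115)/(-14 - 5*0*(-18)) - 6576)/(28032 + 7285) = (-17/(-14 + 0*(-18)) - 6576)/35317 = (-17/(-14 + 0) - 6576)*(1/35317) = (-17/(-14) - 6576)*(1/35317) = (-1/14*(-17) - 6576)*(1/35317) = (17/14 - 6576)*(1/35317) = -92047/14*1/35317 = -92047/494438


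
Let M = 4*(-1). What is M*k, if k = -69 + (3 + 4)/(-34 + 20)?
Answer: 278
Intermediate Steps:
k = -139/2 (k = -69 + 7/(-14) = -69 + 7*(-1/14) = -69 - ½ = -139/2 ≈ -69.500)
M = -4
M*k = -4*(-139/2) = 278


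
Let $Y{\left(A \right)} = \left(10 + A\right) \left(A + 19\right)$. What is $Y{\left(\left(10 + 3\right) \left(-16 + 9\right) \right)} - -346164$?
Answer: $351996$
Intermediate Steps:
$Y{\left(A \right)} = \left(10 + A\right) \left(19 + A\right)$
$Y{\left(\left(10 + 3\right) \left(-16 + 9\right) \right)} - -346164 = \left(190 + \left(\left(10 + 3\right) \left(-16 + 9\right)\right)^{2} + 29 \left(10 + 3\right) \left(-16 + 9\right)\right) - -346164 = \left(190 + \left(13 \left(-7\right)\right)^{2} + 29 \cdot 13 \left(-7\right)\right) + 346164 = \left(190 + \left(-91\right)^{2} + 29 \left(-91\right)\right) + 346164 = \left(190 + 8281 - 2639\right) + 346164 = 5832 + 346164 = 351996$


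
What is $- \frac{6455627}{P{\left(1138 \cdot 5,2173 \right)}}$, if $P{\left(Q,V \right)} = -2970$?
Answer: $\frac{6455627}{2970} \approx 2173.6$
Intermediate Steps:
$- \frac{6455627}{P{\left(1138 \cdot 5,2173 \right)}} = - \frac{6455627}{-2970} = \left(-6455627\right) \left(- \frac{1}{2970}\right) = \frac{6455627}{2970}$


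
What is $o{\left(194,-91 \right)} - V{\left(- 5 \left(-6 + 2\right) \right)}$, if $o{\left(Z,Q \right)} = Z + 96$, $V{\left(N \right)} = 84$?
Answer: $206$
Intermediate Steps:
$o{\left(Z,Q \right)} = 96 + Z$
$o{\left(194,-91 \right)} - V{\left(- 5 \left(-6 + 2\right) \right)} = \left(96 + 194\right) - 84 = 290 - 84 = 206$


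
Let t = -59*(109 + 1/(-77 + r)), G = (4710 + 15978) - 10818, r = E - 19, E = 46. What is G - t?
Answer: 814991/50 ≈ 16300.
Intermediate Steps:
r = 27 (r = 46 - 19 = 27)
G = 9870 (G = 20688 - 10818 = 9870)
t = -321491/50 (t = -59*(109 + 1/(-77 + 27)) = -59*(109 + 1/(-50)) = -59*(109 - 1/50) = -59*5449/50 = -321491/50 ≈ -6429.8)
G - t = 9870 - 1*(-321491/50) = 9870 + 321491/50 = 814991/50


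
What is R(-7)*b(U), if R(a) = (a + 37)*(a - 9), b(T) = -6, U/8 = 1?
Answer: 2880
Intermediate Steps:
U = 8 (U = 8*1 = 8)
R(a) = (-9 + a)*(37 + a) (R(a) = (37 + a)*(-9 + a) = (-9 + a)*(37 + a))
R(-7)*b(U) = (-333 + (-7)**2 + 28*(-7))*(-6) = (-333 + 49 - 196)*(-6) = -480*(-6) = 2880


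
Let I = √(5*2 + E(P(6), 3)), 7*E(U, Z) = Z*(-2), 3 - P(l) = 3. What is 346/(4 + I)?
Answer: 1211/6 - 173*√7/3 ≈ 49.262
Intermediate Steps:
P(l) = 0 (P(l) = 3 - 1*3 = 3 - 3 = 0)
E(U, Z) = -2*Z/7 (E(U, Z) = (Z*(-2))/7 = (-2*Z)/7 = -2*Z/7)
I = 8*√7/7 (I = √(5*2 - 2/7*3) = √(10 - 6/7) = √(64/7) = 8*√7/7 ≈ 3.0237)
346/(4 + I) = 346/(4 + 8*√7/7)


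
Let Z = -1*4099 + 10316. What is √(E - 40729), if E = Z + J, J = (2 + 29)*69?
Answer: 3*I*√3597 ≈ 179.93*I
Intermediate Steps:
J = 2139 (J = 31*69 = 2139)
Z = 6217 (Z = -4099 + 10316 = 6217)
E = 8356 (E = 6217 + 2139 = 8356)
√(E - 40729) = √(8356 - 40729) = √(-32373) = 3*I*√3597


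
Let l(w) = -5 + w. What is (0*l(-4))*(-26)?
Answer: 0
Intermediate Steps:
(0*l(-4))*(-26) = (0*(-5 - 4))*(-26) = (0*(-9))*(-26) = 0*(-26) = 0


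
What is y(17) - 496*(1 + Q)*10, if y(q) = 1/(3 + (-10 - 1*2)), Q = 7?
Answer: -357121/9 ≈ -39680.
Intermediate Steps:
y(q) = -⅑ (y(q) = 1/(3 + (-10 - 2)) = 1/(3 - 12) = 1/(-9) = -⅑)
y(17) - 496*(1 + Q)*10 = -⅑ - 496*(1 + 7)*10 = -⅑ - 3968*10 = -⅑ - 496*80 = -⅑ - 39680 = -357121/9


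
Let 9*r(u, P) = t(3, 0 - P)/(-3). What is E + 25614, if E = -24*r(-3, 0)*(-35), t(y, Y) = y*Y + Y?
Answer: 25614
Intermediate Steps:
t(y, Y) = Y + Y*y (t(y, Y) = Y*y + Y = Y + Y*y)
r(u, P) = 4*P/27 (r(u, P) = (((0 - P)*(1 + 3))/(-3))/9 = ((-P*4)*(-⅓))/9 = (-4*P*(-⅓))/9 = (4*P/3)/9 = 4*P/27)
E = 0 (E = -32*0/9*(-35) = -24*0*(-35) = 0*(-35) = 0)
E + 25614 = 0 + 25614 = 25614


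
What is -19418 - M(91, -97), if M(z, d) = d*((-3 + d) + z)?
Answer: -20291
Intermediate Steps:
M(z, d) = d*(-3 + d + z)
-19418 - M(91, -97) = -19418 - (-97)*(-3 - 97 + 91) = -19418 - (-97)*(-9) = -19418 - 1*873 = -19418 - 873 = -20291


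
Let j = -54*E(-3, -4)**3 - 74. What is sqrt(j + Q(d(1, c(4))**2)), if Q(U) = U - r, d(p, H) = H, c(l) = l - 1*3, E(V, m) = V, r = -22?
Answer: sqrt(1407) ≈ 37.510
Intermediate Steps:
c(l) = -3 + l (c(l) = l - 3 = -3 + l)
Q(U) = 22 + U (Q(U) = U - 1*(-22) = U + 22 = 22 + U)
j = 1384 (j = -54*(-3)**3 - 74 = -54*(-27) - 74 = 1458 - 74 = 1384)
sqrt(j + Q(d(1, c(4))**2)) = sqrt(1384 + (22 + (-3 + 4)**2)) = sqrt(1384 + (22 + 1**2)) = sqrt(1384 + (22 + 1)) = sqrt(1384 + 23) = sqrt(1407)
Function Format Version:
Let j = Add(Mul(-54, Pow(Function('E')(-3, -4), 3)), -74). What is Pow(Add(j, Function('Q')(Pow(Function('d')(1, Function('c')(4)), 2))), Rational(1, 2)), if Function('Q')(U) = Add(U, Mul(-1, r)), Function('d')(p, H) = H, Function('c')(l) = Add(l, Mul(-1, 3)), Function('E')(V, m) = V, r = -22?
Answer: Pow(1407, Rational(1, 2)) ≈ 37.510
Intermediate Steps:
Function('c')(l) = Add(-3, l) (Function('c')(l) = Add(l, -3) = Add(-3, l))
Function('Q')(U) = Add(22, U) (Function('Q')(U) = Add(U, Mul(-1, -22)) = Add(U, 22) = Add(22, U))
j = 1384 (j = Add(Mul(-54, Pow(-3, 3)), -74) = Add(Mul(-54, -27), -74) = Add(1458, -74) = 1384)
Pow(Add(j, Function('Q')(Pow(Function('d')(1, Function('c')(4)), 2))), Rational(1, 2)) = Pow(Add(1384, Add(22, Pow(Add(-3, 4), 2))), Rational(1, 2)) = Pow(Add(1384, Add(22, Pow(1, 2))), Rational(1, 2)) = Pow(Add(1384, Add(22, 1)), Rational(1, 2)) = Pow(Add(1384, 23), Rational(1, 2)) = Pow(1407, Rational(1, 2))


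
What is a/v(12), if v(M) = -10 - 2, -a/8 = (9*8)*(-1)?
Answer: -48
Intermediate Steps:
a = 576 (a = -8*9*8*(-1) = -576*(-1) = -8*(-72) = 576)
v(M) = -12
a/v(12) = 576/(-12) = 576*(-1/12) = -48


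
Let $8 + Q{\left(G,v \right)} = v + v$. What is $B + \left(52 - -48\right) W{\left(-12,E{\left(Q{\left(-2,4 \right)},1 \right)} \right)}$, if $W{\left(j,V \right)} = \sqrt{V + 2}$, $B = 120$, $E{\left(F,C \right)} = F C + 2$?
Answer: $320$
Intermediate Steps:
$Q{\left(G,v \right)} = -8 + 2 v$ ($Q{\left(G,v \right)} = -8 + \left(v + v\right) = -8 + 2 v$)
$E{\left(F,C \right)} = 2 + C F$ ($E{\left(F,C \right)} = C F + 2 = 2 + C F$)
$W{\left(j,V \right)} = \sqrt{2 + V}$
$B + \left(52 - -48\right) W{\left(-12,E{\left(Q{\left(-2,4 \right)},1 \right)} \right)} = 120 + \left(52 - -48\right) \sqrt{2 + \left(2 + 1 \left(-8 + 2 \cdot 4\right)\right)} = 120 + \left(52 + 48\right) \sqrt{2 + \left(2 + 1 \left(-8 + 8\right)\right)} = 120 + 100 \sqrt{2 + \left(2 + 1 \cdot 0\right)} = 120 + 100 \sqrt{2 + \left(2 + 0\right)} = 120 + 100 \sqrt{2 + 2} = 120 + 100 \sqrt{4} = 120 + 100 \cdot 2 = 120 + 200 = 320$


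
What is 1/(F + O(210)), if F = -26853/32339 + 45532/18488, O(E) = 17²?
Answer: 149470858/43441078233 ≈ 0.0034408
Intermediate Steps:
O(E) = 289
F = 244000271/149470858 (F = -26853*1/32339 + 45532*(1/18488) = -26853/32339 + 11383/4622 = 244000271/149470858 ≈ 1.6324)
1/(F + O(210)) = 1/(244000271/149470858 + 289) = 1/(43441078233/149470858) = 149470858/43441078233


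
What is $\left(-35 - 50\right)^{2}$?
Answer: $7225$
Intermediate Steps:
$\left(-35 - 50\right)^{2} = \left(-85\right)^{2} = 7225$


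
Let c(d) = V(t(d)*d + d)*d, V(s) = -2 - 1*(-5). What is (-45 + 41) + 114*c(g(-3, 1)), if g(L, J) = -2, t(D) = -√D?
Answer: -688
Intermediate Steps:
V(s) = 3 (V(s) = -2 + 5 = 3)
c(d) = 3*d
(-45 + 41) + 114*c(g(-3, 1)) = (-45 + 41) + 114*(3*(-2)) = -4 + 114*(-6) = -4 - 684 = -688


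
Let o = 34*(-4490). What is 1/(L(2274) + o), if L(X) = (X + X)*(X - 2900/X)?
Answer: 1/10183692 ≈ 9.8196e-8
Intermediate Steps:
L(X) = 2*X*(X - 2900/X) (L(X) = (2*X)*(X - 2900/X) = 2*X*(X - 2900/X))
o = -152660
1/(L(2274) + o) = 1/((-5800 + 2*2274²) - 152660) = 1/((-5800 + 2*5171076) - 152660) = 1/((-5800 + 10342152) - 152660) = 1/(10336352 - 152660) = 1/10183692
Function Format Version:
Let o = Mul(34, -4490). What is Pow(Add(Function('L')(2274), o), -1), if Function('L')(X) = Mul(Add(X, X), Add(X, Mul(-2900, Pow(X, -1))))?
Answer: Rational(1, 10183692) ≈ 9.8196e-8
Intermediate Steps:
Function('L')(X) = Mul(2, X, Add(X, Mul(-2900, Pow(X, -1)))) (Function('L')(X) = Mul(Mul(2, X), Add(X, Mul(-2900, Pow(X, -1)))) = Mul(2, X, Add(X, Mul(-2900, Pow(X, -1)))))
o = -152660
Pow(Add(Function('L')(2274), o), -1) = Pow(Add(Add(-5800, Mul(2, Pow(2274, 2))), -152660), -1) = Pow(Add(Add(-5800, Mul(2, 5171076)), -152660), -1) = Pow(Add(Add(-5800, 10342152), -152660), -1) = Pow(Add(10336352, -152660), -1) = Pow(10183692, -1) = Rational(1, 10183692)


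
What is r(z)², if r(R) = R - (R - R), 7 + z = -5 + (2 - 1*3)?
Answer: 169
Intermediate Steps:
z = -13 (z = -7 + (-5 + (2 - 1*3)) = -7 + (-5 + (2 - 3)) = -7 + (-5 - 1) = -7 - 6 = -13)
r(R) = R (r(R) = R - 1*0 = R + 0 = R)
r(z)² = (-13)² = 169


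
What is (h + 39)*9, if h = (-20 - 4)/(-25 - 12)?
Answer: 13203/37 ≈ 356.84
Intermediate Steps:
h = 24/37 (h = -24/(-37) = -24*(-1/37) = 24/37 ≈ 0.64865)
(h + 39)*9 = (24/37 + 39)*9 = (1467/37)*9 = 13203/37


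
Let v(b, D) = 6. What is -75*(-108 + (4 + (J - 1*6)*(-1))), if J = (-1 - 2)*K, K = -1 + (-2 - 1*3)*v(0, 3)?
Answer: 14325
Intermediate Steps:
K = -31 (K = -1 + (-2 - 1*3)*6 = -1 + (-2 - 3)*6 = -1 - 5*6 = -1 - 30 = -31)
J = 93 (J = (-1 - 2)*(-31) = -3*(-31) = 93)
-75*(-108 + (4 + (J - 1*6)*(-1))) = -75*(-108 + (4 + (93 - 1*6)*(-1))) = -75*(-108 + (4 + (93 - 6)*(-1))) = -75*(-108 + (4 + 87*(-1))) = -75*(-108 + (4 - 87)) = -75*(-108 - 83) = -75*(-191) = 14325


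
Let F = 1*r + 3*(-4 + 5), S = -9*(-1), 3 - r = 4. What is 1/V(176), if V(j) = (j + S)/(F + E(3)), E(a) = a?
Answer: 1/37 ≈ 0.027027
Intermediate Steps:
r = -1 (r = 3 - 1*4 = 3 - 4 = -1)
S = 9
F = 2 (F = 1*(-1) + 3*(-4 + 5) = -1 + 3*1 = -1 + 3 = 2)
V(j) = 9/5 + j/5 (V(j) = (j + 9)/(2 + 3) = (9 + j)/5 = (9 + j)*(⅕) = 9/5 + j/5)
1/V(176) = 1/(9/5 + (⅕)*176) = 1/(9/5 + 176/5) = 1/37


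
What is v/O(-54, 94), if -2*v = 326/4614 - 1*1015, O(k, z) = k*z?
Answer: -1170721/11710332 ≈ -0.099973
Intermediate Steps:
v = 1170721/2307 (v = -(326/4614 - 1*1015)/2 = -(326*(1/4614) - 1015)/2 = -(163/2307 - 1015)/2 = -1/2*(-2341442/2307) = 1170721/2307 ≈ 507.46)
v/O(-54, 94) = 1170721/(2307*((-54*94))) = (1170721/2307)/(-5076) = (1170721/2307)*(-1/5076) = -1170721/11710332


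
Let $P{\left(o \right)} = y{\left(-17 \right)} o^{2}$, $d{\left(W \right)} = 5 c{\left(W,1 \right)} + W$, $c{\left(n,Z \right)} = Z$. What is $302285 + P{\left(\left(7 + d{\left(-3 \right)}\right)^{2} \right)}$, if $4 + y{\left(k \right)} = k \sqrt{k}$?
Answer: $276041 - 111537 i \sqrt{17} \approx 2.7604 \cdot 10^{5} - 4.5988 \cdot 10^{5} i$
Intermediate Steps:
$y{\left(k \right)} = -4 + k^{\frac{3}{2}}$ ($y{\left(k \right)} = -4 + k \sqrt{k} = -4 + k^{\frac{3}{2}}$)
$d{\left(W \right)} = 5 + W$ ($d{\left(W \right)} = 5 \cdot 1 + W = 5 + W$)
$P{\left(o \right)} = o^{2} \left(-4 - 17 i \sqrt{17}\right)$ ($P{\left(o \right)} = \left(-4 + \left(-17\right)^{\frac{3}{2}}\right) o^{2} = \left(-4 - 17 i \sqrt{17}\right) o^{2} = o^{2} \left(-4 - 17 i \sqrt{17}\right)$)
$302285 + P{\left(\left(7 + d{\left(-3 \right)}\right)^{2} \right)} = 302285 + \left(\left(7 + \left(5 - 3\right)\right)^{2}\right)^{2} \left(-4 - 17 i \sqrt{17}\right) = 302285 + \left(\left(7 + 2\right)^{2}\right)^{2} \left(-4 - 17 i \sqrt{17}\right) = 302285 + \left(9^{2}\right)^{2} \left(-4 - 17 i \sqrt{17}\right) = 302285 + 81^{2} \left(-4 - 17 i \sqrt{17}\right) = 302285 + 6561 \left(-4 - 17 i \sqrt{17}\right) = 302285 - \left(26244 + 111537 i \sqrt{17}\right) = 276041 - 111537 i \sqrt{17}$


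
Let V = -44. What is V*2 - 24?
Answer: -112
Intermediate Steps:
V*2 - 24 = -44*2 - 24 = -88 - 24 = -112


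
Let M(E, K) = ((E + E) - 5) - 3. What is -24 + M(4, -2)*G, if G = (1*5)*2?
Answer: -24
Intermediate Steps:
G = 10 (G = 5*2 = 10)
M(E, K) = -8 + 2*E (M(E, K) = (2*E - 5) - 3 = (-5 + 2*E) - 3 = -8 + 2*E)
-24 + M(4, -2)*G = -24 + (-8 + 2*4)*10 = -24 + (-8 + 8)*10 = -24 + 0*10 = -24 + 0 = -24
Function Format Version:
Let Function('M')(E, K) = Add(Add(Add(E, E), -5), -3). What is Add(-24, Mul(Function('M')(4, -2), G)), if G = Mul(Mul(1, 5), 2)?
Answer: -24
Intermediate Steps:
G = 10 (G = Mul(5, 2) = 10)
Function('M')(E, K) = Add(-8, Mul(2, E)) (Function('M')(E, K) = Add(Add(Mul(2, E), -5), -3) = Add(Add(-5, Mul(2, E)), -3) = Add(-8, Mul(2, E)))
Add(-24, Mul(Function('M')(4, -2), G)) = Add(-24, Mul(Add(-8, Mul(2, 4)), 10)) = Add(-24, Mul(Add(-8, 8), 10)) = Add(-24, Mul(0, 10)) = Add(-24, 0) = -24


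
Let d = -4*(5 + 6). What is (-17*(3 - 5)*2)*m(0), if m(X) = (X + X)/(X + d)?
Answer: 0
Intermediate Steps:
d = -44 (d = -4*11 = -44)
m(X) = 2*X/(-44 + X) (m(X) = (X + X)/(X - 44) = (2*X)/(-44 + X) = 2*X/(-44 + X))
(-17*(3 - 5)*2)*m(0) = (-17*(3 - 5)*2)*(2*0/(-44 + 0)) = (-(-34)*2)*(2*0/(-44)) = (-17*(-4))*(2*0*(-1/44)) = 68*0 = 0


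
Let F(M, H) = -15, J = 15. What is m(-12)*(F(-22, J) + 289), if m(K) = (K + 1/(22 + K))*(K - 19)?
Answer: 505393/5 ≈ 1.0108e+5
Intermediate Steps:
m(K) = (-19 + K)*(K + 1/(22 + K)) (m(K) = (K + 1/(22 + K))*(-19 + K) = (-19 + K)*(K + 1/(22 + K)))
m(-12)*(F(-22, J) + 289) = ((-19 + (-12)**3 - 417*(-12) + 3*(-12)**2)/(22 - 12))*(-15 + 289) = ((-19 - 1728 + 5004 + 3*144)/10)*274 = ((-19 - 1728 + 5004 + 432)/10)*274 = ((1/10)*3689)*274 = (3689/10)*274 = 505393/5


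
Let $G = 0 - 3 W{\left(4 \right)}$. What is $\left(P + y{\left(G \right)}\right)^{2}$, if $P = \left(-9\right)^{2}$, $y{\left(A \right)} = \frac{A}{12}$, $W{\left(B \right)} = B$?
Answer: $6400$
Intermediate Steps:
$G = -12$ ($G = 0 - 12 = -12$)
$y{\left(A \right)} = \frac{A}{12}$ ($y{\left(A \right)} = A \frac{1}{12} = \frac{A}{12}$)
$P = 81$
$\left(P + y{\left(G \right)}\right)^{2} = \left(81 + \frac{1}{12} \left(-12\right)\right)^{2} = \left(81 - 1\right)^{2} = 80^{2} = 6400$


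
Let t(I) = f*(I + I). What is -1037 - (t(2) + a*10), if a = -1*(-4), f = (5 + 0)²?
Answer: -1177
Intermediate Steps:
f = 25 (f = 5² = 25)
t(I) = 50*I (t(I) = 25*(I + I) = 25*(2*I) = 50*I)
a = 4
-1037 - (t(2) + a*10) = -1037 - (50*2 + 4*10) = -1037 - (100 + 40) = -1037 - 1*140 = -1037 - 140 = -1177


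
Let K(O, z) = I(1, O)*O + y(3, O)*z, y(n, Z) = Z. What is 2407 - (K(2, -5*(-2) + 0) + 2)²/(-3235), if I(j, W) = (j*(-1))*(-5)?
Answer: 7787669/3235 ≈ 2407.3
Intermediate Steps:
I(j, W) = 5*j (I(j, W) = -j*(-5) = 5*j)
K(O, z) = 5*O + O*z (K(O, z) = (5*1)*O + O*z = 5*O + O*z)
2407 - (K(2, -5*(-2) + 0) + 2)²/(-3235) = 2407 - (2*(5 + (-5*(-2) + 0)) + 2)²/(-3235) = 2407 - (2*(5 + (10 + 0)) + 2)²*(-1)/3235 = 2407 - (2*(5 + 10) + 2)²*(-1)/3235 = 2407 - (2*15 + 2)²*(-1)/3235 = 2407 - (30 + 2)²*(-1)/3235 = 2407 - 32²*(-1)/3235 = 2407 - 1024*(-1)/3235 = 2407 - 1*(-1024/3235) = 2407 + 1024/3235 = 7787669/3235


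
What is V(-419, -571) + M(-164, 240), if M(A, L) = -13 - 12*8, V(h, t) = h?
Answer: -528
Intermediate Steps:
M(A, L) = -109 (M(A, L) = -13 - 96 = -109)
V(-419, -571) + M(-164, 240) = -419 - 109 = -528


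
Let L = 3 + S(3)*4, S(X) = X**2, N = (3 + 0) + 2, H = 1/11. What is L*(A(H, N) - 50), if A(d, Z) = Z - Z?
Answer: -1950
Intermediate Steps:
H = 1/11 ≈ 0.090909
N = 5 (N = 3 + 2 = 5)
A(d, Z) = 0
L = 39 (L = 3 + 3**2*4 = 3 + 9*4 = 3 + 36 = 39)
L*(A(H, N) - 50) = 39*(0 - 50) = 39*(-50) = -1950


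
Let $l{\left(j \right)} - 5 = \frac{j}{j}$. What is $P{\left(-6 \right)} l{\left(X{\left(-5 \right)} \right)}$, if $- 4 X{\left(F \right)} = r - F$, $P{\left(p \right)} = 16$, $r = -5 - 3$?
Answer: $96$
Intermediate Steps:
$r = -8$
$X{\left(F \right)} = 2 + \frac{F}{4}$ ($X{\left(F \right)} = - \frac{-8 - F}{4} = 2 + \frac{F}{4}$)
$l{\left(j \right)} = 6$ ($l{\left(j \right)} = 5 + \frac{j}{j} = 5 + 1 = 6$)
$P{\left(-6 \right)} l{\left(X{\left(-5 \right)} \right)} = 16 \cdot 6 = 96$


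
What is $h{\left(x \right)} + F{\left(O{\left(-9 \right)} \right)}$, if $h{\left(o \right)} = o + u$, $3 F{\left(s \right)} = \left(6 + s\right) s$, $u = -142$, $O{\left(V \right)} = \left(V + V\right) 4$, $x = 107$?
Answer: $1549$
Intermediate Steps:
$O{\left(V \right)} = 8 V$ ($O{\left(V \right)} = 2 V 4 = 8 V$)
$F{\left(s \right)} = \frac{s \left(6 + s\right)}{3}$ ($F{\left(s \right)} = \frac{\left(6 + s\right) s}{3} = \frac{s \left(6 + s\right)}{3}$)
$h{\left(o \right)} = -142 + o$ ($h{\left(o \right)} = o - 142 = -142 + o$)
$h{\left(x \right)} + F{\left(O{\left(-9 \right)} \right)} = \left(-142 + 107\right) + \frac{8 \left(-9\right) \left(6 + 8 \left(-9\right)\right)}{3} = -35 + \frac{1}{3} \left(-72\right) \left(6 - 72\right) = -35 + \frac{1}{3} \left(-72\right) \left(-66\right) = -35 + 1584 = 1549$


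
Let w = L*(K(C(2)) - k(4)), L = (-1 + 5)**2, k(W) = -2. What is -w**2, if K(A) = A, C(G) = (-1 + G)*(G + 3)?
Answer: -12544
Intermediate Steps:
C(G) = (-1 + G)*(3 + G)
L = 16 (L = 4**2 = 16)
w = 112 (w = 16*((-3 + 2**2 + 2*2) - 1*(-2)) = 16*((-3 + 4 + 4) + 2) = 16*(5 + 2) = 16*7 = 112)
-w**2 = -1*112**2 = -1*12544 = -12544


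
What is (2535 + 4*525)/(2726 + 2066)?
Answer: 4635/4792 ≈ 0.96724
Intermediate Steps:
(2535 + 4*525)/(2726 + 2066) = (2535 + 2100)/4792 = 4635*(1/4792) = 4635/4792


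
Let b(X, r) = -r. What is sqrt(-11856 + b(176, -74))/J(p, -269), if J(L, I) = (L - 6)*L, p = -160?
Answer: I*sqrt(11782)/26560 ≈ 0.0040868*I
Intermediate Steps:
J(L, I) = L*(-6 + L) (J(L, I) = (-6 + L)*L = L*(-6 + L))
sqrt(-11856 + b(176, -74))/J(p, -269) = sqrt(-11856 - 1*(-74))/((-160*(-6 - 160))) = sqrt(-11856 + 74)/((-160*(-166))) = sqrt(-11782)/26560 = (I*sqrt(11782))*(1/26560) = I*sqrt(11782)/26560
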